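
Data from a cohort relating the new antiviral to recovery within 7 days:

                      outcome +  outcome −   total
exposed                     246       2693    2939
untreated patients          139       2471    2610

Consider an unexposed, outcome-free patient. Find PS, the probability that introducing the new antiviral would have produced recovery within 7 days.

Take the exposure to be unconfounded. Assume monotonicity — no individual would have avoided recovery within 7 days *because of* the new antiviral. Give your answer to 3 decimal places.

p₁ = P(outcome | exposed) = 246/2939 = 0.083702
p₀ = P(outcome | unexposed) = 139/2610 = 0.053257
Under exogeneity and monotonicity, PS = (p₁ − p₀) / (1 − p₀).
PS = (0.083702 − 0.053257) / (1 − 0.053257) = 0.030445 / 0.94674 ≈ 0.0322

PS ≈ 0.032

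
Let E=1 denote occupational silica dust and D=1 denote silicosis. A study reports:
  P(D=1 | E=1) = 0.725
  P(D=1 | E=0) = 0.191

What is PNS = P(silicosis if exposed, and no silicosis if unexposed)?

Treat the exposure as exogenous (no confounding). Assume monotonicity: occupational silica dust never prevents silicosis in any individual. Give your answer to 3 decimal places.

PNS ≈ 0.534

Let p₁ = 0.725, p₀ = 0.191.
Under exogeneity and monotonicity, PNS = p₁ − p₀.
PNS = 0.725 − 0.191 = 0.534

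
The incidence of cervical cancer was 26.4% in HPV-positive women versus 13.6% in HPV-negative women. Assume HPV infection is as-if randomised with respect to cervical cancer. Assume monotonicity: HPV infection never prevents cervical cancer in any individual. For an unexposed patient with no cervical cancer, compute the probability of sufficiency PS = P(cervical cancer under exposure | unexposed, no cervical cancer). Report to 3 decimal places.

p₁ = 0.264, p₀ = 0.136.
Under exogeneity and monotonicity, PS = (p₁ − p₀) / (1 − p₀).
PS = (0.264 − 0.136) / (1 − 0.136) = 0.128 / 0.864 ≈ 0.1481

PS ≈ 0.148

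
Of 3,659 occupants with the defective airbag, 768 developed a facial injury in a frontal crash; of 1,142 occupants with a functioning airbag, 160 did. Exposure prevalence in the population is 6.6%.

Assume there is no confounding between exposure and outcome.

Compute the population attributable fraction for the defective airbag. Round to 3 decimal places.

p₁ = P(outcome | exposed) = 768/3659 = 0.20989
p₀ = P(outcome | unexposed) = 160/1142 = 0.14011
Overall risk P(Y=1) = π·p₁ + (1−π)·p₀ = 0.066×0.20989 + 0.934×0.14011 = 0.14471.
Under exogeneity, PAF = [P(Y=1) − p₀] / P(Y=1).
PAF = (0.14471 − 0.14011) / 0.14471 ≈ 0.0318

PAF ≈ 0.032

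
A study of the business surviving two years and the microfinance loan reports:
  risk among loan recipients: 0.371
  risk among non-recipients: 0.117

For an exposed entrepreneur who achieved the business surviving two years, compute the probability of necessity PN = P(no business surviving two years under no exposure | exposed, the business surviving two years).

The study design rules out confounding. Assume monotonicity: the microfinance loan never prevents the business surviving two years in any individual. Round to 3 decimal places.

Let p₁ = 0.371, p₀ = 0.117.
Under exogeneity and monotonicity, PN = (p₁ − p₀) / p₁.
PN = (0.371 − 0.117) / 0.371 = 0.254 / 0.371 ≈ 0.6846

PN ≈ 0.685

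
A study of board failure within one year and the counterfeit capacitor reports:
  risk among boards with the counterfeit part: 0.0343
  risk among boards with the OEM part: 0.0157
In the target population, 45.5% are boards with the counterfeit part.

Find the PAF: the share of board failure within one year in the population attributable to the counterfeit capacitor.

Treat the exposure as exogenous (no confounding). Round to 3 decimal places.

PAF ≈ 0.350

Let p₁ = 0.0343, p₀ = 0.0157.
Overall risk P(Y=1) = π·p₁ + (1−π)·p₀ = 0.455×0.0343 + 0.545×0.0157 = 0.024163.
Under exogeneity, PAF = [P(Y=1) − p₀] / P(Y=1).
PAF = (0.024163 − 0.0157) / 0.024163 ≈ 0.3502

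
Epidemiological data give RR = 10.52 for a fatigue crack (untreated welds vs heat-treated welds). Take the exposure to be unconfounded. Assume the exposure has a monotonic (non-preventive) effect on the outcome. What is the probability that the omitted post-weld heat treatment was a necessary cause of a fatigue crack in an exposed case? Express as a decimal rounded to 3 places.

Under exogeneity and monotonicity, PN = (RR − 1) / RR = 1 − 1/RR.
PN = (10.52 − 1) / 10.52 = 9.52 / 10.52 ≈ 0.9049

PN ≈ 0.905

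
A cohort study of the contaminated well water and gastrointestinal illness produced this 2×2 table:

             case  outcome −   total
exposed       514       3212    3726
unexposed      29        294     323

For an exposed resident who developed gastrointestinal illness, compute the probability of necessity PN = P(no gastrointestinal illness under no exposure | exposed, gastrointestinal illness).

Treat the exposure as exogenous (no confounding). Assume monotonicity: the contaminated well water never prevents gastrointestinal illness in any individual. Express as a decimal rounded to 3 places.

p₁ = P(outcome | exposed) = 514/3726 = 0.13795
p₀ = P(outcome | unexposed) = 29/323 = 0.089783
Under exogeneity and monotonicity, PN = (p₁ − p₀) / p₁.
PN = (0.13795 − 0.089783) / 0.13795 = 0.048166 / 0.13795 ≈ 0.3492

PN ≈ 0.349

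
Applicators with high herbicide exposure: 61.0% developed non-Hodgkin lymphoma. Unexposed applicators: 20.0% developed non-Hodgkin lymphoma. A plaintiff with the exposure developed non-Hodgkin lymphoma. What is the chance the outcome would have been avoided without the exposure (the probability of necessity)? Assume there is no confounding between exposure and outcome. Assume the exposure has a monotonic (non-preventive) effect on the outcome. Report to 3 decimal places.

p₁ = 0.61, p₀ = 0.2.
Under exogeneity and monotonicity, PN = (p₁ − p₀) / p₁.
PN = (0.61 − 0.2) / 0.61 = 0.41 / 0.61 ≈ 0.6721

PN ≈ 0.672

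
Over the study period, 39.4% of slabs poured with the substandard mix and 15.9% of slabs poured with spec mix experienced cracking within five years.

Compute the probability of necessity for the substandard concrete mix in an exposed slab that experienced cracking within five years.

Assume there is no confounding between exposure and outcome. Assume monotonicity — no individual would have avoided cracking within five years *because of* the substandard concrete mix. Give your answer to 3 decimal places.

p₁ = 0.394, p₀ = 0.159.
Under exogeneity and monotonicity, PN = (p₁ − p₀) / p₁.
PN = (0.394 − 0.159) / 0.394 = 0.235 / 0.394 ≈ 0.5964

PN ≈ 0.596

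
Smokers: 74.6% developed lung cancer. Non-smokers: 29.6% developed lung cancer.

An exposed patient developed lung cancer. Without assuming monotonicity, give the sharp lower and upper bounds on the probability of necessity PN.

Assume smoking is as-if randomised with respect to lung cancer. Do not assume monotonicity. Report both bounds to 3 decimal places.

0.603 ≤ PN ≤ 0.944

p₁ = 0.746, p₀ = 0.296.
Under exogeneity alone the bounds on PN are max{0,(p₁−p₀)/p₁} ≤ PN ≤ min{1,(1−p₀)/p₁}.
  lower = (p₁ − p₀)/p₁ = 0.45 / 0.746 ≈ 0.6032
  upper = min{1, (1 − p₀)/p₁} = 0.704 / 0.746 ≈ 0.9437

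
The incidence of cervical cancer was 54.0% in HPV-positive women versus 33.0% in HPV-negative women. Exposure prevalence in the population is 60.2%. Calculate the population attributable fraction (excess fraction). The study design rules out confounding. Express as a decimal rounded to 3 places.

PAF ≈ 0.277

p₁ = 0.54, p₀ = 0.33.
Overall risk P(Y=1) = π·p₁ + (1−π)·p₀ = 0.602×0.54 + 0.398×0.33 = 0.45642.
Under exogeneity, PAF = [P(Y=1) − p₀] / P(Y=1).
PAF = (0.45642 − 0.33) / 0.45642 ≈ 0.2770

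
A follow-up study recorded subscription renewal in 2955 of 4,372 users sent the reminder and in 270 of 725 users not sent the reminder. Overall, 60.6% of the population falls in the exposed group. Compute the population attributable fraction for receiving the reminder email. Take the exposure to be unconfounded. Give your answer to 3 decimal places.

p₁ = P(outcome | exposed) = 2955/4372 = 0.67589
p₀ = P(outcome | unexposed) = 270/725 = 0.37241
Overall risk P(Y=1) = π·p₁ + (1−π)·p₀ = 0.606×0.67589 + 0.394×0.37241 = 0.55632.
Under exogeneity, PAF = [P(Y=1) − p₀] / P(Y=1).
PAF = (0.55632 − 0.37241) / 0.55632 ≈ 0.3306

PAF ≈ 0.331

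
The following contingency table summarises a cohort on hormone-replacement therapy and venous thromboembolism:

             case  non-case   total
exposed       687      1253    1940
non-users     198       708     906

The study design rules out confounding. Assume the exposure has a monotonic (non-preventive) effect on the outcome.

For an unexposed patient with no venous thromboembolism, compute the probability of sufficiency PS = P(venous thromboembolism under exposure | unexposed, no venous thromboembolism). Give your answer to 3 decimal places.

p₁ = P(outcome | exposed) = 687/1940 = 0.35412
p₀ = P(outcome | unexposed) = 198/906 = 0.21854
Under exogeneity and monotonicity, PS = (p₁ − p₀) / (1 − p₀).
PS = (0.35412 − 0.21854) / (1 − 0.21854) = 0.13558 / 0.78146 ≈ 0.1735

PS ≈ 0.173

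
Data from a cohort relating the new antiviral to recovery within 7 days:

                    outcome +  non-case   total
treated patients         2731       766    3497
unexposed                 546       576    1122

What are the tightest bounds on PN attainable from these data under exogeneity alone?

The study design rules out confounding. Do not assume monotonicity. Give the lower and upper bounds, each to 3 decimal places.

0.377 ≤ PN ≤ 0.657

p₁ = P(outcome | exposed) = 2731/3497 = 0.78096
p₀ = P(outcome | unexposed) = 546/1122 = 0.48663
Under exogeneity alone the bounds on PN are max{0,(p₁−p₀)/p₁} ≤ PN ≤ min{1,(1−p₀)/p₁}.
  lower = (p₁ − p₀)/p₁ = 0.29432 / 0.78096 ≈ 0.3769
  upper = min{1, (1 − p₀)/p₁} = 0.51337 / 0.78096 ≈ 0.6574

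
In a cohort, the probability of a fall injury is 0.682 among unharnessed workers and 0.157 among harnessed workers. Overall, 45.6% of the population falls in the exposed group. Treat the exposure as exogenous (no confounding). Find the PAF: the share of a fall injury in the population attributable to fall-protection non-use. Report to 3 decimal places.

PAF ≈ 0.604

Let p₁ = 0.682, p₀ = 0.157.
Overall risk P(Y=1) = π·p₁ + (1−π)·p₀ = 0.456×0.682 + 0.544×0.157 = 0.3964.
Under exogeneity, PAF = [P(Y=1) − p₀] / P(Y=1).
PAF = (0.3964 − 0.157) / 0.3964 ≈ 0.6039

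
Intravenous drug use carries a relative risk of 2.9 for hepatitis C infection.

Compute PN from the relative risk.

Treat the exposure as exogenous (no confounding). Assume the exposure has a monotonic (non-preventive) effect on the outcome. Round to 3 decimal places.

PN ≈ 0.655

Under exogeneity and monotonicity, PN = (RR − 1) / RR = 1 − 1/RR.
PN = (2.9 − 1) / 2.9 = 1.9 / 2.9 ≈ 0.6552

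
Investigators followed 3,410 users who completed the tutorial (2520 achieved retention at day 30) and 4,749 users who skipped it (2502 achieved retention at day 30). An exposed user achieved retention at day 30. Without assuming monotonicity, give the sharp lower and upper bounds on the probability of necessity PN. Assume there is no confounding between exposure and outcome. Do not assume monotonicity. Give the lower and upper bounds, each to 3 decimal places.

0.287 ≤ PN ≤ 0.640

p₁ = P(outcome | exposed) = 2520/3410 = 0.739
p₀ = P(outcome | unexposed) = 2502/4749 = 0.52685
Under exogeneity alone the bounds on PN are max{0,(p₁−p₀)/p₁} ≤ PN ≤ min{1,(1−p₀)/p₁}.
  lower = (p₁ − p₀)/p₁ = 0.21216 / 0.739 ≈ 0.2871
  upper = min{1, (1 − p₀)/p₁} = 0.47315 / 0.739 ≈ 0.6403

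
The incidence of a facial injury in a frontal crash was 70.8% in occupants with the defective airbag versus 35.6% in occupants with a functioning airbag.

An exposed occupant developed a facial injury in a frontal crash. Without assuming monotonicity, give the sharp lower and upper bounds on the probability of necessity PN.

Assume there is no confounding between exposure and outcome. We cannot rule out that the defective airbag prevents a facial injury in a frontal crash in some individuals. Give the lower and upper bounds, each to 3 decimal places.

0.497 ≤ PN ≤ 0.910

p₁ = 0.708, p₀ = 0.356.
Under exogeneity alone the bounds on PN are max{0,(p₁−p₀)/p₁} ≤ PN ≤ min{1,(1−p₀)/p₁}.
  lower = (p₁ − p₀)/p₁ = 0.352 / 0.708 ≈ 0.4972
  upper = min{1, (1 − p₀)/p₁} = 0.644 / 0.708 ≈ 0.9096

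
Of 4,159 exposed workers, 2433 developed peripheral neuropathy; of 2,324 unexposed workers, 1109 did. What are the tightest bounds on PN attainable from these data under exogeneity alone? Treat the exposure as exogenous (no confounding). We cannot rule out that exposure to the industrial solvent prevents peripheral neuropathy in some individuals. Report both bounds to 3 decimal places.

0.184 ≤ PN ≤ 0.894

p₁ = P(outcome | exposed) = 2433/4159 = 0.585
p₀ = P(outcome | unexposed) = 1109/2324 = 0.47719
Under exogeneity alone the bounds on PN are max{0,(p₁−p₀)/p₁} ≤ PN ≤ min{1,(1−p₀)/p₁}.
  lower = (p₁ − p₀)/p₁ = 0.1078 / 0.585 ≈ 0.1843
  upper = min{1, (1 − p₀)/p₁} = 0.52281 / 0.585 ≈ 0.8937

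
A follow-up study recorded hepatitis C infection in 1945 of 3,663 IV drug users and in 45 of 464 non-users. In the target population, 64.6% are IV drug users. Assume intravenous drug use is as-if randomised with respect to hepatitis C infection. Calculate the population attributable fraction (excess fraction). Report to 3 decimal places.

p₁ = P(outcome | exposed) = 1945/3663 = 0.53099
p₀ = P(outcome | unexposed) = 45/464 = 0.096983
Overall risk P(Y=1) = π·p₁ + (1−π)·p₀ = 0.646×0.53099 + 0.354×0.096983 = 0.37735.
Under exogeneity, PAF = [P(Y=1) − p₀] / P(Y=1).
PAF = (0.37735 − 0.096983) / 0.37735 ≈ 0.7430

PAF ≈ 0.743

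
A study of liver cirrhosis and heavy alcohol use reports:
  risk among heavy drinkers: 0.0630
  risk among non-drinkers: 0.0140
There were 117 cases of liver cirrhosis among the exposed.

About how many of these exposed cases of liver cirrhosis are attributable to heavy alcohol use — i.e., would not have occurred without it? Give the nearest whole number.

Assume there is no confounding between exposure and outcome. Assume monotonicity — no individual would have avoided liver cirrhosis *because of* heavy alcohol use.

about 91 cases

Let p₁ = 0.063, p₀ = 0.014.
PN = (p₁ − p₀)/p₁ = (0.063 − 0.014) / 0.063 ≈ 0.77778.
Attributable cases ≈ PN × (exposed cases) = 0.77778 × 117 ≈ 91.00.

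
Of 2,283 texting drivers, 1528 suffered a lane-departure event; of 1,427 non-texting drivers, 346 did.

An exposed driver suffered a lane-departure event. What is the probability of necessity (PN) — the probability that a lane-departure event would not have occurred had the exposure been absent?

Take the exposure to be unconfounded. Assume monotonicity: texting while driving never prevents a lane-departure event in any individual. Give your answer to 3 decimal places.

PN ≈ 0.638

p₁ = P(outcome | exposed) = 1528/2283 = 0.66929
p₀ = P(outcome | unexposed) = 346/1427 = 0.24247
Under exogeneity and monotonicity, PN = (p₁ − p₀) / p₁.
PN = (0.66929 − 0.24247) / 0.66929 = 0.42683 / 0.66929 ≈ 0.6377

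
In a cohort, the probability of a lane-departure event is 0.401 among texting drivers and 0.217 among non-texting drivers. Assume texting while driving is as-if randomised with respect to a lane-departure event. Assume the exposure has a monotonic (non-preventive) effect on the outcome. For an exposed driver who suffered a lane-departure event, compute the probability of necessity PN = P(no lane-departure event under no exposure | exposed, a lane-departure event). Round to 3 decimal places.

Let p₁ = 0.401, p₀ = 0.217.
Under exogeneity and monotonicity, PN = (p₁ − p₀) / p₁.
PN = (0.401 − 0.217) / 0.401 = 0.184 / 0.401 ≈ 0.4589

PN ≈ 0.459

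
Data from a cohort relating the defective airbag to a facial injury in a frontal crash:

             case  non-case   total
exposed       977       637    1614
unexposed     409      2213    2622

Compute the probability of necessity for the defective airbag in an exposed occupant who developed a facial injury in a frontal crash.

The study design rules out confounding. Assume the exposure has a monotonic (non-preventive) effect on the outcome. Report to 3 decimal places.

PN ≈ 0.742

p₁ = P(outcome | exposed) = 977/1614 = 0.60533
p₀ = P(outcome | unexposed) = 409/2622 = 0.15599
Under exogeneity and monotonicity, PN = (p₁ − p₀)/p₁.
PN = (0.60533 − 0.15599) / 0.60533 ≈ 0.7423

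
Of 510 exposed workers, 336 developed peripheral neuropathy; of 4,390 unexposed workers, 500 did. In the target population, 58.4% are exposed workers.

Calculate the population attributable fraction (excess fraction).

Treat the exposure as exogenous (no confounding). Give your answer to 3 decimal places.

p₁ = P(outcome | exposed) = 336/510 = 0.65882
p₀ = P(outcome | unexposed) = 500/4390 = 0.1139
Overall risk P(Y=1) = π·p₁ + (1−π)·p₀ = 0.584×0.65882 + 0.416×0.1139 = 0.43213.
Under exogeneity, PAF = [P(Y=1) − p₀] / P(Y=1).
PAF = (0.43213 − 0.1139) / 0.43213 ≈ 0.7364

PAF ≈ 0.736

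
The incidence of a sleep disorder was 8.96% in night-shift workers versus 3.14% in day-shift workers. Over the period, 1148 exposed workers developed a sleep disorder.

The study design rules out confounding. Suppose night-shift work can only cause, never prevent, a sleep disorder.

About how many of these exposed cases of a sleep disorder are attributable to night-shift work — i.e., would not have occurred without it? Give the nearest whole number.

about 746 cases

p₁ = 0.0896, p₀ = 0.0314.
PN = (p₁ − p₀)/p₁ = (0.0896 − 0.0314) / 0.0896 ≈ 0.64955.
Attributable cases ≈ PN × (exposed cases) = 0.64955 × 1148 ≈ 745.69.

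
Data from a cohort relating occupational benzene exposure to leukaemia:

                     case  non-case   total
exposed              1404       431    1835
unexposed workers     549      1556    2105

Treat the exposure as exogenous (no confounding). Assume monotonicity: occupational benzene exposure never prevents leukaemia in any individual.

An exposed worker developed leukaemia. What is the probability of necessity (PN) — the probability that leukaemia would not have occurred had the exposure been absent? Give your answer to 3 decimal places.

PN ≈ 0.659

p₁ = P(outcome | exposed) = 1404/1835 = 0.76512
p₀ = P(outcome | unexposed) = 549/2105 = 0.26081
Under exogeneity and monotonicity, PN = (p₁ − p₀) / p₁.
PN = (0.76512 − 0.26081) / 0.76512 = 0.50432 / 0.76512 ≈ 0.6591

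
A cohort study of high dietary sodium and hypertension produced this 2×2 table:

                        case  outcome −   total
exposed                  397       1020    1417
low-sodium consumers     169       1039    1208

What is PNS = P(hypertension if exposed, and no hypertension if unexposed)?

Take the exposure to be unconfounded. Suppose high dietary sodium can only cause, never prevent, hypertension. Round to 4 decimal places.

p₁ = P(outcome | exposed) = 397/1417 = 0.28017
p₀ = P(outcome | unexposed) = 169/1208 = 0.1399
Under exogeneity and monotonicity, PNS = p₁ − p₀.
PNS = 0.28017 − 0.1399 = 0.14027

PNS ≈ 0.1403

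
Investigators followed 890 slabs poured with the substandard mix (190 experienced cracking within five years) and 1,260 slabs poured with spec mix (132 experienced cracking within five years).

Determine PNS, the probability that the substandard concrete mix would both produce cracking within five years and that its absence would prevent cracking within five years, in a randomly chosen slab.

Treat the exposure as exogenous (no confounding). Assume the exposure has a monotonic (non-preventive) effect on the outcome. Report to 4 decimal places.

PNS ≈ 0.1087

p₁ = P(outcome | exposed) = 190/890 = 0.21348
p₀ = P(outcome | unexposed) = 132/1260 = 0.10476
Under exogeneity and monotonicity, PNS = p₁ − p₀.
PNS = 0.21348 − 0.10476 = 0.10872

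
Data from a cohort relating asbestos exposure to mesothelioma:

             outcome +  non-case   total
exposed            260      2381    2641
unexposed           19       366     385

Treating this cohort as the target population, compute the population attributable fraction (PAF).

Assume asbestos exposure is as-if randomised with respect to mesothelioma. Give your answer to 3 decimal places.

p₁ = P(outcome | exposed) = 260/2641 = 0.098448
p₀ = P(outcome | unexposed) = 19/385 = 0.049351
Exposure prevalence π = 2641/3026 = 0.87277; overall risk P(Y=1) = 0.092201.
Under exogeneity, PAF = [P(Y=1) − p₀]/P(Y=1).
PAF = (0.092201 − 0.049351) / 0.092201 ≈ 0.4647

PAF ≈ 0.465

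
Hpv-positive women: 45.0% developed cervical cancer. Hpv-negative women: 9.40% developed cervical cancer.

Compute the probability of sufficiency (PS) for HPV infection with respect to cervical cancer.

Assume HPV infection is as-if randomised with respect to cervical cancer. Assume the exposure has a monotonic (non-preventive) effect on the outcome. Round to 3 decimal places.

PS ≈ 0.393

p₁ = 0.45, p₀ = 0.094.
Under exogeneity and monotonicity, PS = (p₁ − p₀) / (1 − p₀).
PS = (0.45 − 0.094) / (1 − 0.094) = 0.356 / 0.906 ≈ 0.3929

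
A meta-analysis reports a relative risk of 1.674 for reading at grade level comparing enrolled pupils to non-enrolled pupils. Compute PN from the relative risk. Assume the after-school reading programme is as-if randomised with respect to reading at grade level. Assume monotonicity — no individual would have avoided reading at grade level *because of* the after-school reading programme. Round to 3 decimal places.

Under exogeneity and monotonicity, PN = (RR − 1) / RR = 1 − 1/RR.
PN = (1.674 − 1) / 1.674 = 0.674 / 1.674 ≈ 0.4026

PN ≈ 0.403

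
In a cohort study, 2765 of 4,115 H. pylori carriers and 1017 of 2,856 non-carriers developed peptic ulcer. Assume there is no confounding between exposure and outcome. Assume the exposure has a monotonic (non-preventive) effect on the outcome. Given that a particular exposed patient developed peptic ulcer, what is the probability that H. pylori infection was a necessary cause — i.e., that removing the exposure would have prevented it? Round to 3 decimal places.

p₁ = P(outcome | exposed) = 2765/4115 = 0.67193
p₀ = P(outcome | unexposed) = 1017/2856 = 0.35609
Under exogeneity and monotonicity, PN = (p₁ − p₀) / p₁.
PN = (0.67193 − 0.35609) / 0.67193 = 0.31584 / 0.67193 ≈ 0.4700

PN ≈ 0.470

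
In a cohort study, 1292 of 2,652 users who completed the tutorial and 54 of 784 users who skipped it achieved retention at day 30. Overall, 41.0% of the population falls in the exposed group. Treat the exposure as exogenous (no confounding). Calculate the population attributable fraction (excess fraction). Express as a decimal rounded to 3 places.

PAF ≈ 0.713

p₁ = P(outcome | exposed) = 1292/2652 = 0.48718
p₀ = P(outcome | unexposed) = 54/784 = 0.068878
Overall risk P(Y=1) = π·p₁ + (1−π)·p₀ = 0.41×0.48718 + 0.59×0.068878 = 0.24038.
Under exogeneity, PAF = [P(Y=1) − p₀] / P(Y=1).
PAF = (0.24038 − 0.068878) / 0.24038 ≈ 0.7135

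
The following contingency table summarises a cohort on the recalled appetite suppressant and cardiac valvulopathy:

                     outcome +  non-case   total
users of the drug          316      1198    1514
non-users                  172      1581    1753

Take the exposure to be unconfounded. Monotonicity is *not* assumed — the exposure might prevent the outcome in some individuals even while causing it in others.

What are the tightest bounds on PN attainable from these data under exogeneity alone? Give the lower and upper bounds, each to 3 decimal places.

0.530 ≤ PN ≤ 1.000

p₁ = P(outcome | exposed) = 316/1514 = 0.20872
p₀ = P(outcome | unexposed) = 172/1753 = 0.098118
Under exogeneity alone the bounds on PN are max{0,(p₁−p₀)/p₁} ≤ PN ≤ min{1,(1−p₀)/p₁}.
  lower = (p₁ − p₀)/p₁ = 0.1106 / 0.20872 ≈ 0.5299
  upper = min{1, (1 − p₀)/p₁} = 0.90188 / 0.20872 ≈ 4.3210 → capped at 1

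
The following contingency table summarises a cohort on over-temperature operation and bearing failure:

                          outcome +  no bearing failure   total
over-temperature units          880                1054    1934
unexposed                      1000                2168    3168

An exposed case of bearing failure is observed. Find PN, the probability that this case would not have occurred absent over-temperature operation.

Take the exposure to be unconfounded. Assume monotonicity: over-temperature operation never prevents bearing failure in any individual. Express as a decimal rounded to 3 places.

PN ≈ 0.306

p₁ = P(outcome | exposed) = 880/1934 = 0.45502
p₀ = P(outcome | unexposed) = 1000/3168 = 0.31566
Under exogeneity and monotonicity, PN = (p₁ − p₀)/p₁.
PN = (0.45502 − 0.31566) / 0.45502 ≈ 0.3063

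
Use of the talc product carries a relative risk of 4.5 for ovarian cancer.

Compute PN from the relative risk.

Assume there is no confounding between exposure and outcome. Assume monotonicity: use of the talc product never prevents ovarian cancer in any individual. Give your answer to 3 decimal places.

PN ≈ 0.778

Under exogeneity and monotonicity, PN = (RR − 1) / RR = 1 − 1/RR.
PN = (4.5 − 1) / 4.5 = 3.5 / 4.5 ≈ 0.7778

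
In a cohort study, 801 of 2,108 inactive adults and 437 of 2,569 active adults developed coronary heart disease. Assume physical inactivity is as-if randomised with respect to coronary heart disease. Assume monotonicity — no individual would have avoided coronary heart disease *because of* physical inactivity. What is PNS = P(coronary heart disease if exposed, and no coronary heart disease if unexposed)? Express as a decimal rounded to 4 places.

p₁ = P(outcome | exposed) = 801/2108 = 0.37998
p₀ = P(outcome | unexposed) = 437/2569 = 0.17011
Under exogeneity and monotonicity, PNS = p₁ − p₀.
PNS = 0.37998 − 0.17011 = 0.20988

PNS ≈ 0.2099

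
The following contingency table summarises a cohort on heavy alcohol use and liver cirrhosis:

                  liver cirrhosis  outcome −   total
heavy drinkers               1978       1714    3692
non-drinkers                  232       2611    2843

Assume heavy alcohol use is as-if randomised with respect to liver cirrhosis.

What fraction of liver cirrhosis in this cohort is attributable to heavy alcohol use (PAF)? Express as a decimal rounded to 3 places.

p₁ = P(outcome | exposed) = 1978/3692 = 0.53575
p₀ = P(outcome | unexposed) = 232/2843 = 0.081604
Exposure prevalence π = 3692/6535 = 0.56496; overall risk P(Y=1) = 0.33818.
Under exogeneity, PAF = [P(Y=1) − p₀]/P(Y=1).
PAF = (0.33818 − 0.081604) / 0.33818 ≈ 0.7587

PAF ≈ 0.759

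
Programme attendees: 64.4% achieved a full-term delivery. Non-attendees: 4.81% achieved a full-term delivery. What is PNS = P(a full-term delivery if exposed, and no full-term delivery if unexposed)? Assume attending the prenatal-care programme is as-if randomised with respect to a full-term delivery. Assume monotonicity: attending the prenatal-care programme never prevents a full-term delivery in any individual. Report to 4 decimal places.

PNS ≈ 0.5959

p₁ = 0.644, p₀ = 0.0481.
Under exogeneity and monotonicity, PNS = p₁ − p₀.
PNS = 0.644 − 0.0481 = 0.5959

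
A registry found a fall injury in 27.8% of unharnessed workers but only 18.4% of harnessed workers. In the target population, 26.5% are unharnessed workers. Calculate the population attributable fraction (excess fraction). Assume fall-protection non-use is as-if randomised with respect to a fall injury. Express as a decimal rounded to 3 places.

p₁ = 0.278, p₀ = 0.184.
Overall risk P(Y=1) = π·p₁ + (1−π)·p₀ = 0.265×0.278 + 0.735×0.184 = 0.20891.
Under exogeneity, PAF = [P(Y=1) − p₀] / P(Y=1).
PAF = (0.20891 − 0.184) / 0.20891 ≈ 0.1192

PAF ≈ 0.119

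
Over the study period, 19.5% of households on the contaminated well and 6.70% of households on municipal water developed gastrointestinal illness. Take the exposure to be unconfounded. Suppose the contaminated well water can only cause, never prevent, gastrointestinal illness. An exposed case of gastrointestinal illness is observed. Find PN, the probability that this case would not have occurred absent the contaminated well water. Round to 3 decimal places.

PN ≈ 0.656

p₁ = 0.195, p₀ = 0.067.
Under exogeneity and monotonicity, PN = (p₁ − p₀) / p₁.
PN = (0.195 − 0.067) / 0.195 = 0.128 / 0.195 ≈ 0.6564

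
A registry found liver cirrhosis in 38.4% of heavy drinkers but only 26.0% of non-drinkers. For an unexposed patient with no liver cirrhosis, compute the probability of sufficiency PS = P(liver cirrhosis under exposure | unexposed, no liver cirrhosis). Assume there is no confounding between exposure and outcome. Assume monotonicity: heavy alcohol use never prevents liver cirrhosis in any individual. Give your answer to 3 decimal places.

PS ≈ 0.168

p₁ = 0.384, p₀ = 0.26.
Under exogeneity and monotonicity, PS = (p₁ − p₀) / (1 − p₀).
PS = (0.384 − 0.26) / (1 − 0.26) = 0.124 / 0.74 ≈ 0.1676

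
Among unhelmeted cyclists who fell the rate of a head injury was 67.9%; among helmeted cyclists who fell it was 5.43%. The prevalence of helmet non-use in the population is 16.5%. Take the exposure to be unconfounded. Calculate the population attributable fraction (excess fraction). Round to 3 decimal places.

PAF ≈ 0.655

p₁ = 0.679, p₀ = 0.0543.
Overall risk P(Y=1) = π·p₁ + (1−π)·p₀ = 0.165×0.679 + 0.835×0.0543 = 0.15738.
Under exogeneity, PAF = [P(Y=1) − p₀] / P(Y=1).
PAF = (0.15738 − 0.0543) / 0.15738 ≈ 0.6550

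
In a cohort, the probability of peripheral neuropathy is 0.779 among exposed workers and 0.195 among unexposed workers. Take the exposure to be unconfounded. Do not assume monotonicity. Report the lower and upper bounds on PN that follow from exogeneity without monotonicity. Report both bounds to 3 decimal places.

0.750 ≤ PN ≤ 1.000

Let p₁ = 0.779, p₀ = 0.195.
Under exogeneity alone the bounds on PN are max{0,(p₁−p₀)/p₁} ≤ PN ≤ min{1,(1−p₀)/p₁}.
  lower = (p₁ − p₀)/p₁ = 0.584 / 0.779 ≈ 0.7497
  upper = min{1, (1 − p₀)/p₁} = 0.805 / 0.779 ≈ 1.0334 → capped at 1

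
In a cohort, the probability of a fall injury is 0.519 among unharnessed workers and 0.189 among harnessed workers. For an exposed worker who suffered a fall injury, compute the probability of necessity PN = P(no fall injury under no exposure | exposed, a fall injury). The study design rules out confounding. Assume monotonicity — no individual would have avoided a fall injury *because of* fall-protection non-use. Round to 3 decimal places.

Let p₁ = 0.519, p₀ = 0.189.
Under exogeneity and monotonicity, PN = (p₁ − p₀) / p₁.
PN = (0.519 − 0.189) / 0.519 = 0.33 / 0.519 ≈ 0.6358

PN ≈ 0.636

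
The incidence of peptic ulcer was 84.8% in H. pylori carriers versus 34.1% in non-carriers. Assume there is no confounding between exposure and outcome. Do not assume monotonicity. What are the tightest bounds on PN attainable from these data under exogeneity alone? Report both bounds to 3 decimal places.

0.598 ≤ PN ≤ 0.777

p₁ = 0.848, p₀ = 0.341.
Under exogeneity alone the bounds on PN are max{0,(p₁−p₀)/p₁} ≤ PN ≤ min{1,(1−p₀)/p₁}.
  lower = (p₁ − p₀)/p₁ = 0.507 / 0.848 ≈ 0.5979
  upper = min{1, (1 − p₀)/p₁} = 0.659 / 0.848 ≈ 0.7771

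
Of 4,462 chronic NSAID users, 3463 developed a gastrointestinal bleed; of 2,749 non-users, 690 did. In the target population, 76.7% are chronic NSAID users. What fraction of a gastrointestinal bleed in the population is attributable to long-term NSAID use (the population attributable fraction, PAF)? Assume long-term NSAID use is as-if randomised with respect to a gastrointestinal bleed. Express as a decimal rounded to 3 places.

p₁ = P(outcome | exposed) = 3463/4462 = 0.77611
p₀ = P(outcome | unexposed) = 690/2749 = 0.251
Overall risk P(Y=1) = π·p₁ + (1−π)·p₀ = 0.767×0.77611 + 0.233×0.251 = 0.65376.
Under exogeneity, PAF = [P(Y=1) − p₀] / P(Y=1).
PAF = (0.65376 − 0.251) / 0.65376 ≈ 0.6161

PAF ≈ 0.616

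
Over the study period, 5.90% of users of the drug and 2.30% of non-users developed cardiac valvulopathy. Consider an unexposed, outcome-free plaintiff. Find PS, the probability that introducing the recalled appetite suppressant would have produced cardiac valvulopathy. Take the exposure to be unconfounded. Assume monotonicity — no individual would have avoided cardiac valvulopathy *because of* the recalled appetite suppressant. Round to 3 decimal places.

p₁ = 0.059, p₀ = 0.023.
Under exogeneity and monotonicity, PS = (p₁ − p₀) / (1 − p₀).
PS = (0.059 − 0.023) / (1 − 0.023) = 0.036 / 0.977 ≈ 0.0368

PS ≈ 0.037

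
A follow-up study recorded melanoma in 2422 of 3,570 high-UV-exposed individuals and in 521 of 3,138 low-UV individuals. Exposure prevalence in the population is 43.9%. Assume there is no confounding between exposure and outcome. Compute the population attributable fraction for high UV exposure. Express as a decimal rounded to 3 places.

PAF ≈ 0.575

p₁ = P(outcome | exposed) = 2422/3570 = 0.67843
p₀ = P(outcome | unexposed) = 521/3138 = 0.16603
Overall risk P(Y=1) = π·p₁ + (1−π)·p₀ = 0.439×0.67843 + 0.561×0.16603 = 0.39097.
Under exogeneity, PAF = [P(Y=1) − p₀] / P(Y=1).
PAF = (0.39097 − 0.16603) / 0.39097 ≈ 0.5753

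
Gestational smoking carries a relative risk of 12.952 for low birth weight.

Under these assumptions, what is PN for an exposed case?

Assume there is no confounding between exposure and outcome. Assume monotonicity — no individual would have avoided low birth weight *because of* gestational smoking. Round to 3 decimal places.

PN ≈ 0.923

Under exogeneity and monotonicity, PN = (RR − 1) / RR = 1 − 1/RR.
PN = (12.952 − 1) / 12.952 = 11.95 / 12.952 ≈ 0.9228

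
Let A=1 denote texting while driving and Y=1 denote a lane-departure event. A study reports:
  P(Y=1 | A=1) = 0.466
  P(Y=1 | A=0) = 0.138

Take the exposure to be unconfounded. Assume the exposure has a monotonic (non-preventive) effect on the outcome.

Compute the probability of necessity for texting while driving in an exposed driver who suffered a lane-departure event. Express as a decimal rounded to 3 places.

PN ≈ 0.704

Let p₁ = 0.466, p₀ = 0.138.
Under exogeneity and monotonicity, PN = (p₁ − p₀) / p₁.
PN = (0.466 − 0.138) / 0.466 = 0.328 / 0.466 ≈ 0.7039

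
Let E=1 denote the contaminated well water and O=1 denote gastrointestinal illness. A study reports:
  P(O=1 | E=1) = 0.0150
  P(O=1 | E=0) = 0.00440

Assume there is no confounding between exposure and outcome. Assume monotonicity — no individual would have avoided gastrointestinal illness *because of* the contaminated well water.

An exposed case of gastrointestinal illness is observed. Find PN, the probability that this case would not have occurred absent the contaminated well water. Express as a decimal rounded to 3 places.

Let p₁ = 0.015, p₀ = 0.0044.
Under exogeneity and monotonicity, PN = (p₁ − p₀) / p₁.
PN = (0.015 − 0.0044) / 0.015 = 0.0106 / 0.015 ≈ 0.7067

PN ≈ 0.707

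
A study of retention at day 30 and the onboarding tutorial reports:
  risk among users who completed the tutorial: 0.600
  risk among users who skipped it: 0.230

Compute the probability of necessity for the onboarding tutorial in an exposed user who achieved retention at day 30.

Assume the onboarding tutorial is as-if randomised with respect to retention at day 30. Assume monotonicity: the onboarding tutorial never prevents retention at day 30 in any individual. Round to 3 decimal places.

PN ≈ 0.617

Let p₁ = 0.6, p₀ = 0.23.
Under exogeneity and monotonicity, PN = (p₁ − p₀) / p₁.
PN = (0.6 − 0.23) / 0.6 = 0.37 / 0.6 ≈ 0.6167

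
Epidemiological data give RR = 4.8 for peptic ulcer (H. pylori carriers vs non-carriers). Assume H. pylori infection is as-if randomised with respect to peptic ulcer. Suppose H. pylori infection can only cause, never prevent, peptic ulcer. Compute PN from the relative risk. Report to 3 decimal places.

Under exogeneity and monotonicity, PN = (RR − 1) / RR = 1 − 1/RR.
PN = (4.8 − 1) / 4.8 = 3.8 / 4.8 ≈ 0.7917

PN ≈ 0.792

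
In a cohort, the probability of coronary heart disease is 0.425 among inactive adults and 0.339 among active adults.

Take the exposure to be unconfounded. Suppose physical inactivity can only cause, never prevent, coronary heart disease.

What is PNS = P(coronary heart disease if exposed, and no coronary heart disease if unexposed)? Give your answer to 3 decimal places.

PNS ≈ 0.086

Let p₁ = 0.425, p₀ = 0.339.
Under exogeneity and monotonicity, PNS = p₁ − p₀.
PNS = 0.425 − 0.339 = 0.086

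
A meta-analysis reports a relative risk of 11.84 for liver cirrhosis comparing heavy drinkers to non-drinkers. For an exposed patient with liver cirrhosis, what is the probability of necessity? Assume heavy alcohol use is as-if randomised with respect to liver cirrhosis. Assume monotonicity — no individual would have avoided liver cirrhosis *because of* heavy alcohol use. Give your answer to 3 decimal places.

Under exogeneity and monotonicity, PN = (RR − 1) / RR = 1 − 1/RR.
PN = (11.84 − 1) / 11.84 = 10.84 / 11.84 ≈ 0.9155

PN ≈ 0.916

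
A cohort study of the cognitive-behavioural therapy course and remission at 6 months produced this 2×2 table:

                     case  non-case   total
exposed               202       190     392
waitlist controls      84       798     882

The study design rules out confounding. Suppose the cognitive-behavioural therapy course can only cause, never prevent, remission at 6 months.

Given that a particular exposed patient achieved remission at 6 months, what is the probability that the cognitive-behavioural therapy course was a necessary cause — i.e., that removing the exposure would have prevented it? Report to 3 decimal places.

p₁ = P(outcome | exposed) = 202/392 = 0.51531
p₀ = P(outcome | unexposed) = 84/882 = 0.095238
Under exogeneity and monotonicity, PN = (p₁ − p₀)/p₁.
PN = (0.51531 − 0.095238) / 0.51531 ≈ 0.8152

PN ≈ 0.815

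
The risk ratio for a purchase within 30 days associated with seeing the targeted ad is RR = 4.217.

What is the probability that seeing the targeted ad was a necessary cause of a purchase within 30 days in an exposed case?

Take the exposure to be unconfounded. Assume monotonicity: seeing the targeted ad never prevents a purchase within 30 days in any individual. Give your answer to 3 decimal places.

PN ≈ 0.763

Under exogeneity and monotonicity, PN = (RR − 1) / RR = 1 − 1/RR.
PN = (4.217 − 1) / 4.217 = 3.217 / 4.217 ≈ 0.7629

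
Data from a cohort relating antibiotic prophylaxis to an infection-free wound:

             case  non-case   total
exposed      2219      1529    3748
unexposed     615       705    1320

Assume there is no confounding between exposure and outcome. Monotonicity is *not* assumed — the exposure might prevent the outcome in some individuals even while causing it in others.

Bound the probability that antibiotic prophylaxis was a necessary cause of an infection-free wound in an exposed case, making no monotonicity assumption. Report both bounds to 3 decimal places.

p₁ = P(outcome | exposed) = 2219/3748 = 0.59205
p₀ = P(outcome | unexposed) = 615/1320 = 0.46591
Under exogeneity alone the bounds on PN are max{0,(p₁−p₀)/p₁} ≤ PN ≤ min{1,(1−p₀)/p₁}.
  lower = (p₁ − p₀)/p₁ = 0.12614 / 0.59205 ≈ 0.2131
  upper = min{1, (1 − p₀)/p₁} = 0.53409 / 0.59205 ≈ 0.9021

0.213 ≤ PN ≤ 0.902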